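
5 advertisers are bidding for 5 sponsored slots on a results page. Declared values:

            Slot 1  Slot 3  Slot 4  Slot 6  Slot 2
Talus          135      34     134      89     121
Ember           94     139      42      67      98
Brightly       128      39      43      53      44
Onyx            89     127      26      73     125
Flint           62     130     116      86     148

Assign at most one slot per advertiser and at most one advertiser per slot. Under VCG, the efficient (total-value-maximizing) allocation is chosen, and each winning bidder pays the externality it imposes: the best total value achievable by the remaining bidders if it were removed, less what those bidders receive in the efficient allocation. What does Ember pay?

Ember pays $54.

Efficient allocation: Talus→Slot 4 ($134), Ember→Slot 3 ($139), Brightly→Slot 1 ($128), Onyx→Slot 6 ($73), Flint→Slot 2 ($148); total welfare W = $622.
Ember receives Slot 3 at value $139, so the others get W − 139 = $483.
Without Ember: best allocation of the remaining 4 bidders over all 5 slots is Talus→Slot 4 ($134), Brightly→Slot 1 ($128), Onyx→Slot 3 ($127), Flint→Slot 2 ($148), total $537.
VCG payment = (others' best without Ember) − (others' welfare with Ember) = 537 − 483 = $54.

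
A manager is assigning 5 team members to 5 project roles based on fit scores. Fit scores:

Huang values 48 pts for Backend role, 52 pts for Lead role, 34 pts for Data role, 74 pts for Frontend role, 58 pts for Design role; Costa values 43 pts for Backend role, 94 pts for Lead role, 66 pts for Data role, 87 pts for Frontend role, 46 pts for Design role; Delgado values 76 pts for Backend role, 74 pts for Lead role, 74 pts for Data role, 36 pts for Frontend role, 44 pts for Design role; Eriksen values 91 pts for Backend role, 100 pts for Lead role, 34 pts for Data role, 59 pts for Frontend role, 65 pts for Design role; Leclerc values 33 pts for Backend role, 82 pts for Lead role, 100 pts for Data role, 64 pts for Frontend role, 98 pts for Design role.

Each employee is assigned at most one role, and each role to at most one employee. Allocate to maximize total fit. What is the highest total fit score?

Treat this as an assignment problem: match each employee to one role.
Optimal: Huang→Frontend role (74 pts), Costa→Lead role (94 pts), Delgado→Data role (74 pts), Eriksen→Backend role (91 pts), Leclerc→Design role (98 pts) — total 74+94+74+91+98 = 431 pts.
Row-greedy (each employee in turn takes its best remaining role) gives 409 pts, worse by 22.

Max total: 431 pts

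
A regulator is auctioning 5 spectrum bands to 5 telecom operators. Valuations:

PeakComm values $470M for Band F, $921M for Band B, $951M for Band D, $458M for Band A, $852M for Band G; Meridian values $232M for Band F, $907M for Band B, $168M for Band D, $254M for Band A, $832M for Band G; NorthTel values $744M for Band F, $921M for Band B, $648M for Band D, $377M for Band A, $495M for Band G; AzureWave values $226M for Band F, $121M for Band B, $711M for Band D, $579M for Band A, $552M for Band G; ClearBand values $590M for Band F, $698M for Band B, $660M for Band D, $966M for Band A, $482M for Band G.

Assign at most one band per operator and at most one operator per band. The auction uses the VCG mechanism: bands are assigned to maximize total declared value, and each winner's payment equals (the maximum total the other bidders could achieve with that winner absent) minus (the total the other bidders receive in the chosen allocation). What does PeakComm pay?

PeakComm pays $102M.

Efficient allocation: PeakComm→Band G ($852M), Meridian→Band B ($907M), NorthTel→Band F ($744M), AzureWave→Band D ($711M), ClearBand→Band A ($966M); total welfare W = $4180M.
PeakComm receives Band G at value $852M, so the others get W − 852 = $3328M.
Without PeakComm: best allocation of the remaining 4 bidders over all 5 bands is Meridian→Band G ($832M), NorthTel→Band B ($921M), AzureWave→Band D ($711M), ClearBand→Band A ($966M), total $3430M.
VCG payment = (others' best without PeakComm) − (others' welfare with PeakComm) = 3430 − 3328 = $102M.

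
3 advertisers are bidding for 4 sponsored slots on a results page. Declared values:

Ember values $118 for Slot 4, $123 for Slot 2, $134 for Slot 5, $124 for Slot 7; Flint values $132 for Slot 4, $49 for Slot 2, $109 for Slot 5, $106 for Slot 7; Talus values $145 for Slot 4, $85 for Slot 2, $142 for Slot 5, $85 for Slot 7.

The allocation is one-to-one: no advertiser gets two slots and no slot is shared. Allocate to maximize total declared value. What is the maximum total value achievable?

Optimal: Ember→Slot 7 ($124), Flint→Slot 4 ($132), Talus→Slot 5 ($142) — total 124+132+142 = $398.
Column-greedy (each slot in turn goes to its best remaining advertiser) gives $377, worse by 21.
Next-best assignment: Ember→Slot 2, Flint→Slot 4, Talus→Slot 5 = $397.
Checked against all permutations: $398 is optimal.

Maximum total: $398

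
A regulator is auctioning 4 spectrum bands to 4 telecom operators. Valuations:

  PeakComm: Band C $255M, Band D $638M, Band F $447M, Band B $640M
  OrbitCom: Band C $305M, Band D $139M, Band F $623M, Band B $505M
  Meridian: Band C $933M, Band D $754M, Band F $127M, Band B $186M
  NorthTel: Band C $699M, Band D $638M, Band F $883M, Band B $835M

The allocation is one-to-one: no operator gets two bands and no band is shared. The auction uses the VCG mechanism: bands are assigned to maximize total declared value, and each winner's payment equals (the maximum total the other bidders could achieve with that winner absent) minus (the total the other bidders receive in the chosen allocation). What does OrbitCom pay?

OrbitCom pays $50M.

Efficient allocation: PeakComm→Band D ($638M), OrbitCom→Band F ($623M), Meridian→Band C ($933M), NorthTel→Band B ($835M); total welfare W = $3029M.
OrbitCom receives Band F at value $623M, so the others get W − 623 = $2406M.
Without OrbitCom: best allocation of the remaining 3 bidders over all 4 bands is PeakComm→Band B ($640M), Meridian→Band C ($933M), NorthTel→Band F ($883M), total $2456M.
VCG payment = (others' best without OrbitCom) − (others' welfare with OrbitCom) = 2456 − 2406 = $50M.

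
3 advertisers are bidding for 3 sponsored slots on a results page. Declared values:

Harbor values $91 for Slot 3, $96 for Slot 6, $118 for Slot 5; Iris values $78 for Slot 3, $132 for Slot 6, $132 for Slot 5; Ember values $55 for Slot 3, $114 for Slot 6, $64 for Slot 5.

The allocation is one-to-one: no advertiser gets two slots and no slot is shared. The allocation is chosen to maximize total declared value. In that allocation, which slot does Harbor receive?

Harbor receives Slot 3.

Optimal: Harbor→Slot 3 ($91), Iris→Slot 5 ($132), Ember→Slot 6 ($114) — total 91+132+114 = $337.
Row-greedy (each advertiser in turn takes its best remaining slot) gives $305, worse by 32.
Next-best assignment: Harbor→Slot 5, Iris→Slot 3, Ember→Slot 6 = $310.
Every other assignment is strictly worse.
Harbor's own top slot is Slot 5 ($118), but forcing Harbor→Slot 5 and reassigning the rest optimally gives only $310 — worse by 27.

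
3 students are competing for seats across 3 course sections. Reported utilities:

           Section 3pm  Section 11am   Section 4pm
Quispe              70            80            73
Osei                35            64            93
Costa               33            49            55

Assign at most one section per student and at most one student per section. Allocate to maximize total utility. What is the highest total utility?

Optimal: Quispe→Section 3pm (70 points), Osei→Section 4pm (93 points), Costa→Section 11am (49 points) — total 70+93+49 = 212 points.
Max-entry greedy (repeatedly take the single best remaining cell) gives 206 points, worse by 6.
Next-best assignment: Quispe→Section 11am, Osei→Section 4pm, Costa→Section 3pm = 206 points.

Max total: 212 points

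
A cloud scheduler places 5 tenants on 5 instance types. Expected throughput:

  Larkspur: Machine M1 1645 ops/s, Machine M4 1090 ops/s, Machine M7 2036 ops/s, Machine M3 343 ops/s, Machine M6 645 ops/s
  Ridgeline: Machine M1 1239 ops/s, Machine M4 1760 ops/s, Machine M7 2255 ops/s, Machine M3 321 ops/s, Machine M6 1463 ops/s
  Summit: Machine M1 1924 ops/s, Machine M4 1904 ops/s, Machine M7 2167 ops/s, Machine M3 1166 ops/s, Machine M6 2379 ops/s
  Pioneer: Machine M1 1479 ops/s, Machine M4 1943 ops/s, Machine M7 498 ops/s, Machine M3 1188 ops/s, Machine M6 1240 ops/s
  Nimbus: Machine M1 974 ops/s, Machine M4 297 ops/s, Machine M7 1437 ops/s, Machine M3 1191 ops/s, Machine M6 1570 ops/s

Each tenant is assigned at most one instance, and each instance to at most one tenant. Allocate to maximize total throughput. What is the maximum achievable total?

Maximum total: 9413 ops/s

This is a one-to-one assignment (maximum-weight bipartite matching).
Optimal: Larkspur→Machine M1 (1645 ops/s), Ridgeline→Machine M7 (2255 ops/s), Summit→Machine M6 (2379 ops/s), Pioneer→Machine M4 (1943 ops/s), Nimbus→Machine M3 (1191 ops/s) — total 1645+2255+2379+1943+1191 = 9413 ops/s.
Next-best assignment: Larkspur→Machine M7, Ridgeline→Machine M4, Summit→Machine M6, Pioneer→Machine M1, Nimbus→Machine M3 = 8845 ops/s.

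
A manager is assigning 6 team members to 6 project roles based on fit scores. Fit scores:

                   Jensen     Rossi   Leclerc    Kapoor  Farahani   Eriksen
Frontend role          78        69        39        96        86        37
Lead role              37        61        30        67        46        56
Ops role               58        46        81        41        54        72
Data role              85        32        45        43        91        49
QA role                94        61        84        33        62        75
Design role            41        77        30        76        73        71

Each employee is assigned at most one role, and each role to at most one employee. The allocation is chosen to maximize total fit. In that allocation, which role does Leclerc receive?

This is a one-to-one assignment (maximum-weight bipartite matching).
Optimal: Jensen→QA role (94 pts), Rossi→Design role (77 pts), Leclerc→Ops role (81 pts), Kapoor→Frontend role (96 pts), Farahani→Data role (91 pts), Eriksen→Lead role (56 pts) — total 94+77+81+96+91+56 = 495 pts.
Column-greedy (each role in turn goes to its best remaining employee) gives 494 pts, worse by 1.
Leclerc's own top role is QA role (84 pts), but forcing Leclerc→QA role and reassigning the rest optimally gives only 471 pts — worse by 24.

Leclerc receives Ops role.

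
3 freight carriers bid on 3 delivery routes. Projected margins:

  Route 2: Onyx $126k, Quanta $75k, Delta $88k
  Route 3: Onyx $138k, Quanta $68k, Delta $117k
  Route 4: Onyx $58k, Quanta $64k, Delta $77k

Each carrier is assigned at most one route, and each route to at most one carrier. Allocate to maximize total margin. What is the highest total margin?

Optimal: Onyx→Route 2 ($126k), Quanta→Route 4 ($64k), Delta→Route 3 ($117k) — total 126+64+117 = $307k.
Max-entry greedy (repeatedly take the single best remaining cell) gives $290k, worse by 17.
Swapping Delta↔Onyx (Delta→Route 2 $88k, Onyx→Route 3 $138k) loses 17.
Every other assignment is strictly worse.

Maximum total: $307k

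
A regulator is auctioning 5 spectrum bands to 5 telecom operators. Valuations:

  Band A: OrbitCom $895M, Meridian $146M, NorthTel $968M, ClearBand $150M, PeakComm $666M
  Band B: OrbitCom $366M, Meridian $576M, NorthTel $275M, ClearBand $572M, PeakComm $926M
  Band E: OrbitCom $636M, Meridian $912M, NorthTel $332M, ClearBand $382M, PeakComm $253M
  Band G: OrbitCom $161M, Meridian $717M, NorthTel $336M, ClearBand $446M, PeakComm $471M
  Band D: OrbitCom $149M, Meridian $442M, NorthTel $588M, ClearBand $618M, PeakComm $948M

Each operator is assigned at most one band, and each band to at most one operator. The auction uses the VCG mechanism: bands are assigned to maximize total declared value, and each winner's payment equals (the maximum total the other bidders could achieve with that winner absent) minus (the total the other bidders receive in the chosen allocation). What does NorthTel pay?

NorthTel pays $454M.

Efficient allocation: OrbitCom→Band E ($636M), Meridian→Band G ($717M), NorthTel→Band A ($968M), ClearBand→Band D ($618M), PeakComm→Band B ($926M); total welfare W = $3865M.
NorthTel receives Band A at value $968M, so the others get W − 968 = $2897M.
Without NorthTel: best allocation of the remaining 4 bidders over all 5 bands is OrbitCom→Band A ($895M), Meridian→Band E ($912M), ClearBand→Band D ($618M), PeakComm→Band B ($926M), total $3351M.
VCG payment = (others' best without NorthTel) − (others' welfare with NorthTel) = 3351 − 2897 = $454M.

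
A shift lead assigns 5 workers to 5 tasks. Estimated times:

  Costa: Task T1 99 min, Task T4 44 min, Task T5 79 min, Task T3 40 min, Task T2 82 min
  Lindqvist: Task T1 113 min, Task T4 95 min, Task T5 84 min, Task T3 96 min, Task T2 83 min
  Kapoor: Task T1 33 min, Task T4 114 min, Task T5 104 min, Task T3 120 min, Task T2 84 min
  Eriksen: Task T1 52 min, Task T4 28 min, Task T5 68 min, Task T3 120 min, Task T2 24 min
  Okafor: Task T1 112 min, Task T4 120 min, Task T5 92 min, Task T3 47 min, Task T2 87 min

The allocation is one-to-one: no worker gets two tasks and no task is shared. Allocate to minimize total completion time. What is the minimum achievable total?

Optimal: Costa→Task T4 (44 min), Lindqvist→Task T5 (84 min), Kapoor→Task T1 (33 min), Eriksen→Task T2 (24 min), Okafor→Task T3 (47 min) — total 44+84+33+24+47 = 232 min.
Min-entry greedy (repeatedly take the single cheapest remaining cell) gives 301 min, worse by 69.
Swapping Okafor↔Lindqvist (Okafor→Task T5 92 min, Lindqvist→Task T3 96 min) adds 57.
Checked against all permutations: 232 min is optimal.

Min total: 232 min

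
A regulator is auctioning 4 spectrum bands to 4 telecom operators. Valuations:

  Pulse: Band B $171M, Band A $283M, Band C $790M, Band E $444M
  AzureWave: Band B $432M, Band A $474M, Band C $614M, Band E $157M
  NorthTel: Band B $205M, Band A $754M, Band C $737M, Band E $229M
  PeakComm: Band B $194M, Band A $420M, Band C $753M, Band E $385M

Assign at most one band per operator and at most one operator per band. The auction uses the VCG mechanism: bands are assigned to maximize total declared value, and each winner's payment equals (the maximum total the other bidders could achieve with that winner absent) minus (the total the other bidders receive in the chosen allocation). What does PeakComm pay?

PeakComm pays $346M.

Efficient allocation: Pulse→Band E ($444M), AzureWave→Band B ($432M), NorthTel→Band A ($754M), PeakComm→Band C ($753M); total welfare W = $2383M.
PeakComm receives Band C at value $753M, so the others get W − 753 = $1630M.
Without PeakComm: best allocation of the remaining 3 bidders over all 4 bands is Pulse→Band C ($790M), AzureWave→Band B ($432M), NorthTel→Band A ($754M), total $1976M.
VCG payment = (others' best without PeakComm) − (others' welfare with PeakComm) = 1976 − 1630 = $346M.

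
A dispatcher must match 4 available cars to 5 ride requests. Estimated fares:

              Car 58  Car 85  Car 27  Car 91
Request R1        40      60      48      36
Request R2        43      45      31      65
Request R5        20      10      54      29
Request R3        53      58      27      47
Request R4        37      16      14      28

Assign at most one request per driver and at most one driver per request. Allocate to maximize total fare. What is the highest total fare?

Maximum total: $232

Optimal: Car 58→Request R3 ($53), Car 85→Request R1 ($60), Car 27→Request R5 ($54), Car 91→Request R2 ($65) — total 53+60+54+65 = $232.
Next-best assignment: Car 58→Request R1, Car 85→Request R3, Car 27→Request R5, Car 91→Request R2 = $217.
Swapping Car 85↔Car 91 (Car 85→Request R2 $45, Car 91→Request R1 $36) loses 44.
Every other assignment is strictly worse.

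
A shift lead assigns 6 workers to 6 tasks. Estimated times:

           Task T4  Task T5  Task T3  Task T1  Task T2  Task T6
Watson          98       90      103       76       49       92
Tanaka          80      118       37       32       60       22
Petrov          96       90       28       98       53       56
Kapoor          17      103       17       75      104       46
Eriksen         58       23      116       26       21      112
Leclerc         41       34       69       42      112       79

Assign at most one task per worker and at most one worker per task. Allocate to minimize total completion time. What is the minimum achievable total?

Min total: 176 min

Optimal: Watson→Task T2 (49 min), Tanaka→Task T6 (22 min), Petrov→Task T3 (28 min), Kapoor→Task T4 (17 min), Eriksen→Task T1 (26 min), Leclerc→Task T5 (34 min) — total 49+22+28+17+26+34 = 176 min.
Column-greedy (each task in turn goes to its cheapest remaining worker) gives 228 min, worse by 52.
No other one-to-one assignment undercuts 176 min.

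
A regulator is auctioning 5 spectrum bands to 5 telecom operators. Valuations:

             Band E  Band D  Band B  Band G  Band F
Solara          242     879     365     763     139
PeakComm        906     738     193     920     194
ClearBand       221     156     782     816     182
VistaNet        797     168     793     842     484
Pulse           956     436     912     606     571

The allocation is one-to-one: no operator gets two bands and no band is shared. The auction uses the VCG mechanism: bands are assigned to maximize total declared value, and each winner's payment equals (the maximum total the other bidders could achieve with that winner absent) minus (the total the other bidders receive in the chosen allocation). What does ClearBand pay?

ClearBand pays $309M.

Efficient allocation: Solara→Band D ($879M), PeakComm→Band G ($920M), ClearBand→Band B ($782M), VistaNet→Band F ($484M), Pulse→Band E ($956M); total welfare W = $4021M.
ClearBand receives Band B at value $782M, so the others get W − 782 = $3239M.
Without ClearBand: best allocation of the remaining 4 bidders over all 5 bands is Solara→Band D ($879M), PeakComm→Band G ($920M), VistaNet→Band B ($793M), Pulse→Band E ($956M), total $3548M.
VCG payment = (others' best without ClearBand) − (others' welfare with ClearBand) = 3548 − 3239 = $309M.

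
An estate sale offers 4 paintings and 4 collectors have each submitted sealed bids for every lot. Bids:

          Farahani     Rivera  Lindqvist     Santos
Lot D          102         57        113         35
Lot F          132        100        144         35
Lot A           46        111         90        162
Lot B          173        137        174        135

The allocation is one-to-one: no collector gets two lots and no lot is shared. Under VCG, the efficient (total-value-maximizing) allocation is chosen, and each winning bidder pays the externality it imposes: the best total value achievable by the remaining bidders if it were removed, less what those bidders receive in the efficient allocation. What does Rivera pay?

Rivera pays $31.

Efficient allocation: Farahani→Lot B ($173), Rivera→Lot F ($100), Lindqvist→Lot D ($113), Santos→Lot A ($162); total welfare W = $548.
Rivera receives Lot F at value $100, so the others get W − 100 = $448.
Without Rivera: best allocation of the remaining 3 bidders over all 4 lots is Farahani→Lot B ($173), Lindqvist→Lot F ($144), Santos→Lot A ($162), total $479.
VCG payment = (others' best without Rivera) − (others' welfare with Rivera) = 479 − 448 = $31.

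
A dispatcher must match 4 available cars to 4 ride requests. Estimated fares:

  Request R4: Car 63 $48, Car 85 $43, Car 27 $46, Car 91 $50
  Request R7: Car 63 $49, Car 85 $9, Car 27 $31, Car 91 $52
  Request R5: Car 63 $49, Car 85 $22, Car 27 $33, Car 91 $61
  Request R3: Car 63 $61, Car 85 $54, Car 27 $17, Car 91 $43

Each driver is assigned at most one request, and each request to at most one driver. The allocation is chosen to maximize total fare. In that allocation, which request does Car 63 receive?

Car 63 receives Request R7.

Optimal: Car 63→Request R7 ($49), Car 85→Request R3 ($54), Car 27→Request R4 ($46), Car 91→Request R5 ($61) — total 49+54+46+61 = $210.
Column-greedy (each request in turn goes to its best remaining driver) gives $186, worse by 24.
Car 63's own top request is Request R3 ($61), but forcing Car 63→Request R3 and reassigning the rest optimally gives only $196 — worse by 14.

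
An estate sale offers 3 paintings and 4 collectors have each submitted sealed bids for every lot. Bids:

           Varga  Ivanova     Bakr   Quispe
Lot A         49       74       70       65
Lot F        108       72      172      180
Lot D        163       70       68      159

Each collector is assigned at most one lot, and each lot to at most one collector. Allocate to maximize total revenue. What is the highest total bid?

Optimal: Ivanova→Lot A ($74), Quispe→Lot F ($180), Varga→Lot D ($163) — total 74+180+163 = $417.
No other one-to-one assignment exceeds $417.

Max total: $417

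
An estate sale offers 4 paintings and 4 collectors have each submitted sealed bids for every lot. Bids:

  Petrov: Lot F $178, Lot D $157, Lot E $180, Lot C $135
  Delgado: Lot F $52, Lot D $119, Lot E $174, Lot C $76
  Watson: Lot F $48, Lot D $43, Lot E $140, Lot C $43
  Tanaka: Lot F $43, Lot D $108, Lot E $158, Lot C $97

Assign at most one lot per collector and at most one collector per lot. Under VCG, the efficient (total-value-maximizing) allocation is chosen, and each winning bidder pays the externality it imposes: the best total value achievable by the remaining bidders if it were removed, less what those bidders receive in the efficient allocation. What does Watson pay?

Efficient allocation: Petrov→Lot F ($178), Delgado→Lot D ($119), Watson→Lot E ($140), Tanaka→Lot C ($97); total welfare W = $534.
Watson receives Lot E at value $140, so the others get W − 140 = $394.
Without Watson: best allocation of the remaining 3 bidders over all 4 lots is Petrov→Lot F ($178), Delgado→Lot E ($174), Tanaka→Lot D ($108), total $460.
VCG payment = (others' best without Watson) − (others' welfare with Watson) = 460 − 394 = $66.

Watson pays $66.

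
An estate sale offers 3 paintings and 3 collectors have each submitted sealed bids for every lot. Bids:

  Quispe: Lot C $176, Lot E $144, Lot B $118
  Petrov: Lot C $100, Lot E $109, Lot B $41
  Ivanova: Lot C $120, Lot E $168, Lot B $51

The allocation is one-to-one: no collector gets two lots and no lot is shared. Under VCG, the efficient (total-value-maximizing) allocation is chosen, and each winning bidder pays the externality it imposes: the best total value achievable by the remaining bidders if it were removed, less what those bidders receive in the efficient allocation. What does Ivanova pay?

Ivanova pays $67.

Efficient allocation: Quispe→Lot B ($118), Petrov→Lot C ($100), Ivanova→Lot E ($168); total welfare W = $386.
Ivanova receives Lot E at value $168, so the others get W − 168 = $218.
Without Ivanova: best allocation of the remaining 2 bidders over all 3 lots is Quispe→Lot C ($176), Petrov→Lot E ($109), total $285.
VCG payment = (others' best without Ivanova) − (others' welfare with Ivanova) = 285 − 218 = $67.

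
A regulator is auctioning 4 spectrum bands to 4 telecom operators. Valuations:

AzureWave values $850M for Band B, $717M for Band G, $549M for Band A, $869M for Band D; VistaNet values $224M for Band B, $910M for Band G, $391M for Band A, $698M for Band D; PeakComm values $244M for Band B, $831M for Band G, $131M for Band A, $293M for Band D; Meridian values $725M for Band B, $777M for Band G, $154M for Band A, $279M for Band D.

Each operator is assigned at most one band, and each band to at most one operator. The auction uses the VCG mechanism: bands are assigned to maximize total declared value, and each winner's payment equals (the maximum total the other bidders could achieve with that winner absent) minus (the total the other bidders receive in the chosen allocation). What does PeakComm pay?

Efficient allocation: AzureWave→Band D ($869M), VistaNet→Band A ($391M), PeakComm→Band G ($831M), Meridian→Band B ($725M); total welfare W = $2816M.
PeakComm receives Band G at value $831M, so the others get W − 831 = $1985M.
Without PeakComm: best allocation of the remaining 3 bidders over all 4 bands is AzureWave→Band D ($869M), VistaNet→Band G ($910M), Meridian→Band B ($725M), total $2504M.
VCG payment = (others' best without PeakComm) − (others' welfare with PeakComm) = 2504 − 1985 = $519M.

PeakComm pays $519M.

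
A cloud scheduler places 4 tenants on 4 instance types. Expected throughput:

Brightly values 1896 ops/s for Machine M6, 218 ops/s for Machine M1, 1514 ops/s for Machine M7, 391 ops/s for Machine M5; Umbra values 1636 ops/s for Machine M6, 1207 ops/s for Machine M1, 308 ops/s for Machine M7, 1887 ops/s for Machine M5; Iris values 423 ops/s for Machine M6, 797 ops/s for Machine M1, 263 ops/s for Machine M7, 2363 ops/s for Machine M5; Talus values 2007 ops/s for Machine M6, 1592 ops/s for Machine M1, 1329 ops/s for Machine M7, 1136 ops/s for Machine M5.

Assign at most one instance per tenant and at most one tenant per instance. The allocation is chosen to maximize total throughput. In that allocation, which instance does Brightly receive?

This is a one-to-one assignment (maximum-weight bipartite matching).
Optimal: Brightly→Machine M7 (1514 ops/s), Umbra→Machine M6 (1636 ops/s), Iris→Machine M5 (2363 ops/s), Talus→Machine M1 (1592 ops/s) — total 1514+1636+2363+1592 = 7105 ops/s.
Row-greedy (each tenant in turn takes its best remaining instance) gives 5909 ops/s, worse by 1196.
Swapping Talus↔Umbra (Talus→Machine M6 2007 ops/s, Umbra→Machine M1 1207 ops/s) loses 14.
Every other assignment is strictly worse.
Brightly's own top instance is Machine M6 (1896 ops/s), but forcing Brightly→Machine M6 and reassigning the rest optimally gives only 6795 ops/s — worse by 310.

Brightly receives Machine M7.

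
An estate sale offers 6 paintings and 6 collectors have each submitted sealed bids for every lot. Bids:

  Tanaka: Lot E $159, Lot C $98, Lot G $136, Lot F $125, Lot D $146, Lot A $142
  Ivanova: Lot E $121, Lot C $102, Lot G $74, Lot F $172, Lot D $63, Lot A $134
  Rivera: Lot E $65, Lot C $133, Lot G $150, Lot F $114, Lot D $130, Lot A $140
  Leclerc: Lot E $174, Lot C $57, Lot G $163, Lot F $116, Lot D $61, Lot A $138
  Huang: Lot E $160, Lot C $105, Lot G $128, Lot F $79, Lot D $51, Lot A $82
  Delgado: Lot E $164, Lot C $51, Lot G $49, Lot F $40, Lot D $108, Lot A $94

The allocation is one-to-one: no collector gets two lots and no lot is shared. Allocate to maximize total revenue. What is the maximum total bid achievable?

Optimal: Tanaka→Lot D ($146), Ivanova→Lot F ($172), Rivera→Lot A ($140), Leclerc→Lot G ($163), Huang→Lot C ($105), Delgado→Lot E ($164) — total 146+172+140+163+105+164 = $890.
Row-greedy (each collector in turn takes its best remaining lot) gives $832, worse by 58.
Next-best assignment: Tanaka→Lot D, Ivanova→Lot F, Rivera→Lot C, Leclerc→Lot A, Huang→Lot G, Delgado→Lot E = $881.

Maximum total: $890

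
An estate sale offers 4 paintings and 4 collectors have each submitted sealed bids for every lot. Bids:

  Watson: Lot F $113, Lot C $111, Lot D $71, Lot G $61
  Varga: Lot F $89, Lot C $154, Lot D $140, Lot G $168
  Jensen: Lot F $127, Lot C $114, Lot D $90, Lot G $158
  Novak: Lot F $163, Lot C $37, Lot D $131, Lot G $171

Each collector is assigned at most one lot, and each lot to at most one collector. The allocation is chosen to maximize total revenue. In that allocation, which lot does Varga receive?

Varga receives Lot D.

Optimal: Watson→Lot C ($111), Varga→Lot D ($140), Jensen→Lot G ($158), Novak→Lot F ($163) — total 111+140+158+163 = $572.
Max-entry greedy (repeatedly take the single best remaining cell) gives $523, worse by 49.
Swapping Varga↔Jensen (Varga→Lot G $168, Jensen→Lot D $90) loses 40.
Every other assignment is strictly worse.
Varga's own top lot is Lot G ($168), but forcing Varga→Lot G and reassigning the rest optimally gives only $537 — worse by 35.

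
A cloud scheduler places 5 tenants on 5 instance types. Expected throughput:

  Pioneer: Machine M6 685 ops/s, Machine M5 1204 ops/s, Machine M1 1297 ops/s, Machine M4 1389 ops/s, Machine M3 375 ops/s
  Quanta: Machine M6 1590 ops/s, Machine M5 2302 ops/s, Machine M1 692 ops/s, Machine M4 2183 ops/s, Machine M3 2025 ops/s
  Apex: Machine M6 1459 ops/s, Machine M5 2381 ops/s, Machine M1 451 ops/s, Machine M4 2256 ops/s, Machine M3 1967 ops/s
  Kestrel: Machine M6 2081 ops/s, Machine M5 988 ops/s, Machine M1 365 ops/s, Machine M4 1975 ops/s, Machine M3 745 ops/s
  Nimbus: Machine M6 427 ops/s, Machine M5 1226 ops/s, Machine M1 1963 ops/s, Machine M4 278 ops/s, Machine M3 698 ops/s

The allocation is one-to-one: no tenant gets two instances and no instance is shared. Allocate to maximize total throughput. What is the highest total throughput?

Maximum total: 9839 ops/s

Optimal: Pioneer→Machine M4 (1389 ops/s), Quanta→Machine M3 (2025 ops/s), Apex→Machine M5 (2381 ops/s), Kestrel→Machine M6 (2081 ops/s), Nimbus→Machine M1 (1963 ops/s) — total 1389+2025+2381+2081+1963 = 9839 ops/s.
Max-entry greedy (repeatedly take the single best remaining cell) gives 8983 ops/s, worse by 856.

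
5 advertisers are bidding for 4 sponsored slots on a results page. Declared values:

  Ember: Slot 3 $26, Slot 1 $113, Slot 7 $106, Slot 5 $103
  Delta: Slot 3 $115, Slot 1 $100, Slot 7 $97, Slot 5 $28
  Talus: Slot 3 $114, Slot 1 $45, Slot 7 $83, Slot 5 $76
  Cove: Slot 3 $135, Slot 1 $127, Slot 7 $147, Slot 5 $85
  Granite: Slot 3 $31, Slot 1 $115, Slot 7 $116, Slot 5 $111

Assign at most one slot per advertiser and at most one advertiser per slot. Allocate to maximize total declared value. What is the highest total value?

Max total: $486

This is a one-to-one assignment (maximum-weight bipartite matching).
Optimal: Delta→Slot 3 ($115), Ember→Slot 1 ($113), Cove→Slot 7 ($147), Granite→Slot 5 ($111) — total 115+113+147+111 = $486.
Row-greedy (each advertiser in turn takes its best remaining slot) gives $396, worse by 90.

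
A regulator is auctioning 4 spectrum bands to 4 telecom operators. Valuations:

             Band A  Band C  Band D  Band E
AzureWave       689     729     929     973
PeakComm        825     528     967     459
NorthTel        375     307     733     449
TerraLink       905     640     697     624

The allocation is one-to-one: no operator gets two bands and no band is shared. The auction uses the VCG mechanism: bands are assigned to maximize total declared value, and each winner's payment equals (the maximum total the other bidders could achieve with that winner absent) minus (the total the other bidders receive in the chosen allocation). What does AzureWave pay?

AzureWave pays $123M.

Efficient allocation: AzureWave→Band E ($973M), PeakComm→Band A ($825M), NorthTel→Band D ($733M), TerraLink→Band C ($640M); total welfare W = $3171M.
AzureWave receives Band E at value $973M, so the others get W − 973 = $2198M.
Without AzureWave: best allocation of the remaining 3 bidders over all 4 bands is PeakComm→Band D ($967M), NorthTel→Band E ($449M), TerraLink→Band A ($905M), total $2321M.
VCG payment = (others' best without AzureWave) − (others' welfare with AzureWave) = 2321 − 2198 = $123M.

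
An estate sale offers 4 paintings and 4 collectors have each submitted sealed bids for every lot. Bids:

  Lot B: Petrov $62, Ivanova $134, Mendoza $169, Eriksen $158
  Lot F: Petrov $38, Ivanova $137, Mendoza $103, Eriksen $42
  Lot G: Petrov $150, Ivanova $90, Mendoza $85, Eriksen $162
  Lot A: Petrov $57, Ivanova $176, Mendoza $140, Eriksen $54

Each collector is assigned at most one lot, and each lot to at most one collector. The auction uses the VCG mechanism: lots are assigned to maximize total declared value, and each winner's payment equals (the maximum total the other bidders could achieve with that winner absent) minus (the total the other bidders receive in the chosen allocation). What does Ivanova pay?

Ivanova pays $37.

Efficient allocation: Petrov→Lot G ($150), Ivanova→Lot A ($176), Mendoza→Lot F ($103), Eriksen→Lot B ($158); total welfare W = $587.
Ivanova receives Lot A at value $176, so the others get W − 176 = $411.
Without Ivanova: best allocation of the remaining 3 bidders over all 4 lots is Petrov→Lot G ($150), Mendoza→Lot A ($140), Eriksen→Lot B ($158), total $448.
VCG payment = (others' best without Ivanova) − (others' welfare with Ivanova) = 448 − 411 = $37.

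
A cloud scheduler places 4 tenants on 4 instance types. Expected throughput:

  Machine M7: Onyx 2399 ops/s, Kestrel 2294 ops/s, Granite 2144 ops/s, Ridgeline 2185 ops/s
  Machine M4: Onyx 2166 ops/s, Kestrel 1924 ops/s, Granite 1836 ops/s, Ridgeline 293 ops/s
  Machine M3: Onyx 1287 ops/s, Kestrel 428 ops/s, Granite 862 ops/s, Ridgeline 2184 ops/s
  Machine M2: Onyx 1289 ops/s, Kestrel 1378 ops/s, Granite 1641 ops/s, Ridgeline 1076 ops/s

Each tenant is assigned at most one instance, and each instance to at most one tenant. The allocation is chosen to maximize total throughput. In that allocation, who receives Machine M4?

Onyx receives Machine M4.

Optimal: Onyx→Machine M4 (2166 ops/s), Kestrel→Machine M7 (2294 ops/s), Granite→Machine M2 (1641 ops/s), Ridgeline→Machine M3 (2184 ops/s) — total 2166+2294+1641+2184 = 8285 ops/s.
Row-greedy (each tenant in turn takes its best remaining instance) gives 8148 ops/s, worse by 137.
Next-best assignment: Onyx→Machine M7, Kestrel→Machine M4, Granite→Machine M2, Ridgeline→Machine M3 = 8148 ops/s.
Every other assignment is strictly worse.
Onyx's own top instance is Machine M7 (2399 ops/s), but forcing Onyx→Machine M7 and reassigning the rest optimally gives only 8148 ops/s — worse by 137.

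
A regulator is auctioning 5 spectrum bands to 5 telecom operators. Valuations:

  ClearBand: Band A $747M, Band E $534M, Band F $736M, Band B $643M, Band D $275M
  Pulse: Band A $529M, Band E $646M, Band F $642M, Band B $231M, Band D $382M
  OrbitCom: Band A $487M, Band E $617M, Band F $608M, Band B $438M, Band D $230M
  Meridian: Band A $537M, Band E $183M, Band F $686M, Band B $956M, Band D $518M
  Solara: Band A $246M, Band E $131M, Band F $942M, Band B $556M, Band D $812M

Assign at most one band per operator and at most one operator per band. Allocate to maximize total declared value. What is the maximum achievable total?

Max total: $3774M

Optimal: ClearBand→Band A ($747M), Pulse→Band F ($642M), OrbitCom→Band E ($617M), Meridian→Band B ($956M), Solara→Band D ($812M) — total 747+642+617+956+812 = $3774M.
Row-greedy (each operator in turn takes its best remaining band) gives $3769M, worse by 5.
Next-best assignment: ClearBand→Band A, Pulse→Band E, OrbitCom→Band F, Meridian→Band B, Solara→Band D = $3769M.
Every other assignment is strictly worse.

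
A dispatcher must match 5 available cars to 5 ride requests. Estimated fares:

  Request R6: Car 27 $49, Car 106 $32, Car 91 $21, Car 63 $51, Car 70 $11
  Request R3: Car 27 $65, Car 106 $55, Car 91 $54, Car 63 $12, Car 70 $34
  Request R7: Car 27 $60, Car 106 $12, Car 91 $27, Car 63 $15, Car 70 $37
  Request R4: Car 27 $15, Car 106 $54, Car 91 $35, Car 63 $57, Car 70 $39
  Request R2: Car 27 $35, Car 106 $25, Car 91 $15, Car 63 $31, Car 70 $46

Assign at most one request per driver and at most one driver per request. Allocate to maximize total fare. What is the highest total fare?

Maximum total: $265

Optimal: Car 27→Request R7 ($60), Car 106→Request R4 ($54), Car 91→Request R3 ($54), Car 63→Request R6 ($51), Car 70→Request R2 ($46) — total 60+54+54+51+46 = $265.
Column-greedy (each request in turn goes to its best remaining driver) gives $222, worse by 43.
Swapping Car 70↔Car 106 (Car 70→Request R4 $39, Car 106→Request R2 $25) loses 36.
Every other assignment is strictly worse.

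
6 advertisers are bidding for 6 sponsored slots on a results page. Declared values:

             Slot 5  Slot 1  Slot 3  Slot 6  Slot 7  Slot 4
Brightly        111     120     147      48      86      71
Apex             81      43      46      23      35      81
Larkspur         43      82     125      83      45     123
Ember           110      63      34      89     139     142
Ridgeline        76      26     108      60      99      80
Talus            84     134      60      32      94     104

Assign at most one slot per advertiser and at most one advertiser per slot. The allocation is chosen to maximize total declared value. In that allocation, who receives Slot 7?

Ridgeline receives Slot 7.

Treat this as an assignment problem: match each advertiser to one slot.
Optimal: Brightly→Slot 3 ($147), Apex→Slot 5 ($81), Larkspur→Slot 6 ($83), Ember→Slot 4 ($142), Ridgeline→Slot 7 ($99), Talus→Slot 1 ($134) — total 147+81+83+142+99+134 = $686.
Row-greedy (each advertiser in turn takes its best remaining slot) gives $684, worse by 2.
Checked against all permutations: $686 is optimal.
Ridgeline's own top slot is Slot 3 ($108), but forcing Ridgeline→Slot 3 and reassigning the rest optimally gives only $656 — worse by 30.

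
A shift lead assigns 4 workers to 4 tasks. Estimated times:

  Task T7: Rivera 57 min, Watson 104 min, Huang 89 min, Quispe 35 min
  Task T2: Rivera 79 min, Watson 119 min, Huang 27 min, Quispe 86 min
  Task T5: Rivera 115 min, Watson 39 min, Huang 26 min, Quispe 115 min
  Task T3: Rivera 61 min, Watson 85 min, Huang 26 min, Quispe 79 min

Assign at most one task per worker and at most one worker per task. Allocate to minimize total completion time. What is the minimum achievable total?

Optimal: Rivera→Task T3 (61 min), Watson→Task T5 (39 min), Huang→Task T2 (27 min), Quispe→Task T7 (35 min) — total 61+39+27+35 = 162 min.
Min-entry greedy (repeatedly take the single cheapest remaining cell) gives 241 min, worse by 79.
No other one-to-one assignment undercuts 162 min.

Min total: 162 min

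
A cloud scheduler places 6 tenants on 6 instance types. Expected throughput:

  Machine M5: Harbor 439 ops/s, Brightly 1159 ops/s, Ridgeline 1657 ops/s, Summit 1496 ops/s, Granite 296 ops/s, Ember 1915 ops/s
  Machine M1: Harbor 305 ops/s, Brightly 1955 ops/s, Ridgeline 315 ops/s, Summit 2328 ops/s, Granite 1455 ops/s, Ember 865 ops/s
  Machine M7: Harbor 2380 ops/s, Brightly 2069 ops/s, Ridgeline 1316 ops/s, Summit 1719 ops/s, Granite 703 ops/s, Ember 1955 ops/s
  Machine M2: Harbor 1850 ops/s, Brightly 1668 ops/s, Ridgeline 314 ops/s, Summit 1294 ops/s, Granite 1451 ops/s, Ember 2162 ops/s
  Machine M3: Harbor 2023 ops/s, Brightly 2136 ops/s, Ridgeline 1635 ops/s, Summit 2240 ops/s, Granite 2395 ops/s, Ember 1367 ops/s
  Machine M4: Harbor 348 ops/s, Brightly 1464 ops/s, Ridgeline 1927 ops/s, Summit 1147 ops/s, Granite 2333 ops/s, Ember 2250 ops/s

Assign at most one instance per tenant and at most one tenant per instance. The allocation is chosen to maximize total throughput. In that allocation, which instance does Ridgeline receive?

Optimal: Harbor→Machine M7 (2380 ops/s), Brightly→Machine M3 (2136 ops/s), Ridgeline→Machine M5 (1657 ops/s), Summit→Machine M1 (2328 ops/s), Granite→Machine M4 (2333 ops/s), Ember→Machine M2 (2162 ops/s) — total 2380+2136+1657+2328+2333+2162 = 12996 ops/s.
Swapping Summit↔Harbor (Summit→Machine M7 1719 ops/s, Harbor→Machine M1 305 ops/s) loses 2684.
Ridgeline's own top instance is Machine M4 (1927 ops/s), but forcing Ridgeline→Machine M4 and reassigning the rest optimally gives only 12613 ops/s — worse by 383.

Ridgeline receives Machine M5.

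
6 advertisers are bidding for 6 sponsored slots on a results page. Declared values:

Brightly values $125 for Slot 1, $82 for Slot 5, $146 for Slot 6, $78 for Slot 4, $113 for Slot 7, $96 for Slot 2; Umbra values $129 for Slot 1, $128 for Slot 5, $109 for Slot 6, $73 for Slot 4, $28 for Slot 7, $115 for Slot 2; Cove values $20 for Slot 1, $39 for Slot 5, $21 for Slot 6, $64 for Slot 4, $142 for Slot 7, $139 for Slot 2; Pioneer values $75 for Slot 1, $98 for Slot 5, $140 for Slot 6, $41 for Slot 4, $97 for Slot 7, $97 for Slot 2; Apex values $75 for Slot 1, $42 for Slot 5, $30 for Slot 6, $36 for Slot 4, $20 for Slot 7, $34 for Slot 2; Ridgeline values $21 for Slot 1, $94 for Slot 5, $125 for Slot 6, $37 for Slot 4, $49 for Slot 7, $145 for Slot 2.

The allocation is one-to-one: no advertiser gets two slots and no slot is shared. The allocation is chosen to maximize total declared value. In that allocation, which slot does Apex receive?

Apex receives Slot 4.

Optimal: Brightly→Slot 1 ($125), Umbra→Slot 5 ($128), Cove→Slot 7 ($142), Pioneer→Slot 6 ($140), Apex→Slot 4 ($36), Ridgeline→Slot 2 ($145) — total 125+128+142+140+36+145 = $716.
Row-greedy (each advertiser in turn takes its best remaining slot) gives $696, worse by 20.
Next-best assignment: Brightly→Slot 4, Umbra→Slot 5, Cove→Slot 7, Pioneer→Slot 6, Apex→Slot 1, Ridgeline→Slot 2 = $708.
Swapping Apex↔Umbra (Apex→Slot 5 $42, Umbra→Slot 4 $73) loses 49.
No other one-to-one assignment exceeds $716.
Apex's own top slot is Slot 1 ($75), but forcing Apex→Slot 1 and reassigning the rest optimally gives only $708 — worse by 8.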